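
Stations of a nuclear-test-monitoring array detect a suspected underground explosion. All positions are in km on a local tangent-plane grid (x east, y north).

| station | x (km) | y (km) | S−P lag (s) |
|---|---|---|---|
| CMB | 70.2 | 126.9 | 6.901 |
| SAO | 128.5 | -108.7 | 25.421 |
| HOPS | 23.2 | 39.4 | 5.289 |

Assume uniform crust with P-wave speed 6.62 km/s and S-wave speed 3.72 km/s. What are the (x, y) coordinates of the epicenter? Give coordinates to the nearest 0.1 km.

30.6 km east, 83.7 km north

Distance from S−P lag: d = Δt · v_P v_S / (v_P − v_S) = Δt · (6.62·3.72)/(6.62−3.72) ≈ 8.4919·Δt.
So d_CMB = 58.60, d_SAO = 215.87, d_HOPS = 44.91 km.
Circle about each station: (x − 70.2)² + (y − 126.9)² = 58.60²; (x − 128.5)² + (y + 108.7)² = 215.87²; (x − 23.2)² + (y − 39.4)² = 44.91².
Subtracting the CMB equation from the SAO and HOPS equations removes the quadratic terms:
116.6 x − 471.2 y = -35869.61
-94.0 x − 175.0 y = -17524.00
Solving the 2×2 system: x ≈ 30.6, y ≈ 83.7 km.
Check against CMB (with the unrounded x, y): √((x − 70.2)²+(y − 126.9)²) = 58.60 ≈ 58.60 km. ✓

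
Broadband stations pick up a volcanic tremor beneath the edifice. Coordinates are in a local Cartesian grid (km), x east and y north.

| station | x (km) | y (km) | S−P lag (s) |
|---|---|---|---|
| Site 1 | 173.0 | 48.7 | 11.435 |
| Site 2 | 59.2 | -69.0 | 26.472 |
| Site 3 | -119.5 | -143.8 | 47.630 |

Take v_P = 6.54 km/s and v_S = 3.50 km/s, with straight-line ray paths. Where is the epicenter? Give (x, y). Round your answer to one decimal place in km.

Distance from S−P lag: d = Δt · v_P v_S / (v_P − v_S) = Δt · (6.54·3.50)/(6.54−3.50) ≈ 7.5296·Δt.
So d_Site 1 = 86.10, d_Site 2 = 199.32, d_Site 3 = 358.64 km.
Circle about each station: (x − 173.0)² + (y − 48.7)² = 86.10²; (x − 59.2)² + (y + 69.0)² = 199.32²; (x + 119.5)² + (y + 143.8)² = 358.64².
Subtracting pairs of circle equations eliminates x²+y² and gives linear equations (the radical axes):
-227.6 x − 235.4 y = -56350.30
-585.0 x − 385.0 y = -118551.44
Solving the 2×2 system: x ≈ 124.0, y ≈ 119.5 km.
Check against Site 1 (with the unrounded x, y): √((x − 173.0)²+(y − 48.7)²) = 86.04 ≈ 86.10 km. ✓

(124.0, 119.5)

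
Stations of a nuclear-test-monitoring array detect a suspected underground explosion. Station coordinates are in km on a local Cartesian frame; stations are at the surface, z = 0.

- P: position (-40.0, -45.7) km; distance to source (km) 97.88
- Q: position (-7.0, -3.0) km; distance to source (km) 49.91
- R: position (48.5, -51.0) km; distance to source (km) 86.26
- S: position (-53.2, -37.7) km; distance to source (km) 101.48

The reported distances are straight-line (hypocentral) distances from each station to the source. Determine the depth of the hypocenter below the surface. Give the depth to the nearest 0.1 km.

Each station gives a sphere (x−x_i)² + (y−y_i)² + z² = d_i² (stations at z=0).
Subtracting the P sphere from Q and R: z² cancels, leaving linear equations in x and y:
66.0 x + 85.4 y = 3459.00
177.0 x − 10.6 y = 3404.47
Solving: x ≈ 20.702, y ≈ 24.504 km (keep extra digits for the depth step; rounded: 20.7, 24.5).
Then from the P sphere: z² = 97.88² − (x + 40.0)² − (y + 45.7)² with x = 20.702, y = 24.504, so z ≈ 31.099 ≈ 31.1 km.

depth ≈ 31.1 km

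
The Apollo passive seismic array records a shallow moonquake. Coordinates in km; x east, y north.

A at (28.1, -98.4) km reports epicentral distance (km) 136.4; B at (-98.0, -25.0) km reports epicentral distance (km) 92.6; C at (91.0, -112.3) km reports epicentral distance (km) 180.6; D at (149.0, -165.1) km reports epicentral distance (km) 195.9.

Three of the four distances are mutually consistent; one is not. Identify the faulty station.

D

Solve using three stations at a time. Using A, B, C (subtract circle equations pairwise → linear system) gives (x, y) ≈ (-22.3, 28.4).
Distances from that point to each station vs reported:
  A: calculated 136.4 vs reported 136.4 → residual 0.0 km
  B: calculated 92.7 vs reported 92.6 → residual 0.1 km
  C: calculated 180.6 vs reported 180.6 → residual 0.0 km
  D: calculated 258.4 vs reported 195.9 → residual 62.5 km
A, B, C are mutually consistent (residuals ≈ 0); D is off by 62.5 km.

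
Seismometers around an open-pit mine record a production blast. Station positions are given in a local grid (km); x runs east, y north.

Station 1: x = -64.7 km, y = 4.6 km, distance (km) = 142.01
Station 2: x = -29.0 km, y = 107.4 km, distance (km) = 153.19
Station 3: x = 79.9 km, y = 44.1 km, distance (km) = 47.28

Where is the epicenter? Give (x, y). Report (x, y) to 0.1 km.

Circle about each station: (x + 64.7)² + (y − 4.6)² = 142.01²; (x + 29.0)² + (y − 107.4)² = 153.19²; (x − 79.9)² + (y − 44.1)² = 47.28².
Subtracting the Station 1 equation from the Station 2 and Station 3 equations removes the quadratic terms:
71.4 x + 205.6 y = 4868.17
289.2 x + 79.0 y = 22053.01
Solving the 2×2 system: x ≈ 77.1, y ≈ -3.1 km.
Check against Station 1 (with the unrounded x, y): √((x + 64.7)²+(y − 4.6)²) = 142.01 ≈ 142.01 km. ✓

x ≈ 77.1 km, y ≈ -3.1 km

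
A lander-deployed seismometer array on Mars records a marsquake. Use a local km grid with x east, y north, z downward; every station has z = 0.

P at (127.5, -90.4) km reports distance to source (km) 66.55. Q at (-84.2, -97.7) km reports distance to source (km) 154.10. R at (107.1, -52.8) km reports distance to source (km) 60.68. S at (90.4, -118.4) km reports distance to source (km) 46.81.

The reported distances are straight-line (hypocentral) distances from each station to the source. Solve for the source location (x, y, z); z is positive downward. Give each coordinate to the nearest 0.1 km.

Each station gives a sphere (x−x_i)² + (y−y_i)² + z² = d_i² (stations at z=0).
Subtracting the P sphere from Q and R: z² cancels, leaving linear equations in x and y:
-423.4 x − 14.6 y = -27111.39
-40.8 x + 75.2 y = -9423.32
Solving: x ≈ 67.098, y ≈ -88.906 km (keep extra digits for the depth step; rounded: 67.1, -88.9).
Then from the P sphere: z² = 66.55² − (x − 127.5)² − (y + 90.4)² with x = 67.098, y = -88.906, so z ≈ 27.897 ≈ 27.9 km.

(67.1, -88.9, 27.9)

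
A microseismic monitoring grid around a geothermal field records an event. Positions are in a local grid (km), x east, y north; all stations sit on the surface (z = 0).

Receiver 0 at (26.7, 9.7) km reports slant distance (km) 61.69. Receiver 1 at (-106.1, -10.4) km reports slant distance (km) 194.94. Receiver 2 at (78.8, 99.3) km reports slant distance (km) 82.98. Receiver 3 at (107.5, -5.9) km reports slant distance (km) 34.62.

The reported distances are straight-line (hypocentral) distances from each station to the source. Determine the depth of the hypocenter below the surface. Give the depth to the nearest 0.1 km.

Each station gives a sphere (x−x_i)² + (y−y_i)² + z² = d_i² (stations at z=0).
Subtracting the Receiver 0 sphere from Receiver 1 and Receiver 2: z² cancels, leaving linear equations in x and y:
-265.6 x − 40.2 y = -23637.56
104.2 x + 179.2 y = 12182.93
Solving: x ≈ 86.302, y ≈ 17.803 km (keep extra digits for the depth step; rounded: 86.3, 17.8).
Then from the Receiver 0 sphere: z² = 61.69² − (x − 26.7)² − (y − 9.7)² with x = 86.302, y = 17.803, so z ≈ 13.697 ≈ 13.7 km.

13.7 km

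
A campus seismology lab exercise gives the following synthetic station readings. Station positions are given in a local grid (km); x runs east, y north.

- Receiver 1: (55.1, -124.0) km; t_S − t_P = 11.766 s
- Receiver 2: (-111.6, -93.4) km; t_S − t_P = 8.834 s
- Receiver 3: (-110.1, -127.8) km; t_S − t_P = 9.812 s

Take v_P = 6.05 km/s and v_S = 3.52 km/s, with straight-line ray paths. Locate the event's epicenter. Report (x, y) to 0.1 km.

-37.4 km east, -88.6 km north

Distance from S−P lag: d = Δt · v_P v_S / (v_P − v_S) = Δt · (6.05·3.52)/(6.05−3.52) ≈ 8.4174·Δt.
So d_Receiver 1 = 99.04, d_Receiver 2 = 74.36, d_Receiver 3 = 82.59 km.
Circle about each station: (x − 55.1)² + (y + 124.0)² = 99.04²; (x + 111.6)² + (y + 93.4)² = 74.36²; (x + 110.1)² + (y + 127.8)² = 82.59².
Subtracting pairs of circle equations eliminates x²+y² and gives linear equations (the radical axes):
-333.4 x + 61.2 y = 7045.62
-330.4 x − 7.6 y = 13030.65
Solving the 2×2 system: x ≈ -37.4, y ≈ -88.6 km.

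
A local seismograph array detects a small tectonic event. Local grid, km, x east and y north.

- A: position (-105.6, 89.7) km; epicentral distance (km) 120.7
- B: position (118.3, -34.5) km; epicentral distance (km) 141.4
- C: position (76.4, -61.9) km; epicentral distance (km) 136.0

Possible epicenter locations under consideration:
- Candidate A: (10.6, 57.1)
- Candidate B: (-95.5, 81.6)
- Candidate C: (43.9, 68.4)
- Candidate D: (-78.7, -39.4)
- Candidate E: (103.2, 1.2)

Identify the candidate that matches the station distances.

Candidate A

For each candidate, compare |candidate − station| to the reported distance:
Candidate A: residuals A 0.0, B 0.0, C 0.0 → max 0.0 km
Candidate B: residuals A 107.8, B 101.9, C 87.9 → max 107.8 km
Candidate C: residuals A 30.3, B 14.4, C 1.7 → max 30.3 km
Candidate D: residuals A 11.2, B 55.7, C 20.7 → max 55.7 km
Candidate E: residuals A 106.1, B 102.6, C 67.4 → max 106.1 km
Only Candidate A has all residuals ≈ 0.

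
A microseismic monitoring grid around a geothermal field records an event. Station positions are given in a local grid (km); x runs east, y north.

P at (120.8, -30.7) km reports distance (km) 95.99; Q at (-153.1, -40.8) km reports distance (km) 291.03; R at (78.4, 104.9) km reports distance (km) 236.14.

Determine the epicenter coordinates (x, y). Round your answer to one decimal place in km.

x ≈ 125.0 km, y ≈ -126.6 km

Circle about each station: (x − 120.8)² + (y + 30.7)² = 95.99²; (x + 153.1)² + (y + 40.8)² = 291.03²; (x − 78.4)² + (y − 104.9)² = 236.14².
Subtracting the P equation from the Q and R equations removes the quadratic terms:
-547.8 x − 20.2 y = -65915.26
-84.8 x + 271.2 y = -44932.58
Solving the 2×2 system: x ≈ 125.0, y ≈ -126.6 km.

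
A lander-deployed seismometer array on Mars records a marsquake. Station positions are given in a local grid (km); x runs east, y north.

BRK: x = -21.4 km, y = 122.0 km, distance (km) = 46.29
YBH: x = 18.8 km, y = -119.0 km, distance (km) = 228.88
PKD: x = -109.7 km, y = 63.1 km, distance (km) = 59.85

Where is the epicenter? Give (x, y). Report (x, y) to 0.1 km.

Circle about each station: (x + 21.4)² + (y − 122.0)² = 46.29²; (x − 18.8)² + (y + 119.0)² = 228.88²; (x + 109.7)² + (y − 63.1)² = 59.85².
Subtracting the BRK equation from the YBH and PKD equations removes the quadratic terms:
80.4 x − 482.0 y = -51070.81
-176.6 x − 117.8 y = -765.52
Solving the 2×2 system: x ≈ -59.7, y ≈ 96.0 km.
Check against BRK (with the unrounded x, y): √((x + 21.4)²+(y − 122.0)²) = 46.29 ≈ 46.29 km. ✓

(-59.7, 96.0)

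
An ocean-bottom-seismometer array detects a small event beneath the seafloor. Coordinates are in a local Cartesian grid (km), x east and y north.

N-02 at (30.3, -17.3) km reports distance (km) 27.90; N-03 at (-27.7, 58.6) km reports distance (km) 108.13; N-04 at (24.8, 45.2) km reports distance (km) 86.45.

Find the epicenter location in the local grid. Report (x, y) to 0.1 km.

Circle about each station: (x − 30.3)² + (y + 17.3)² = 27.90²; (x + 27.7)² + (y − 58.6)² = 108.13²; (x − 24.8)² + (y − 45.2)² = 86.45².
Subtracting pairs of circle equations eliminates x²+y² and gives linear equations (the radical axes):
-116.0 x + 151.8 y = -7929.82
-11.0 x + 125.0 y = -5254.49
Solving the 2×2 system: x ≈ 15.1, y ≈ -40.7 km.

(15.1, -40.7)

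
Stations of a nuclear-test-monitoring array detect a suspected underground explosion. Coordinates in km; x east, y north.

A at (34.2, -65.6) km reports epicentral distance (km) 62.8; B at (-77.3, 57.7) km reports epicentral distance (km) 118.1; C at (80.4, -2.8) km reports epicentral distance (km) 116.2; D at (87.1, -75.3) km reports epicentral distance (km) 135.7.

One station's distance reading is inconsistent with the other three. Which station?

D

Solve using three stations at a time. Using A, B, C (subtract circle equations pairwise → linear system) gives (x, y) ≈ (-26.3, -48.8).
Distances from that point to each station vs reported:
  A: calculated 62.8 vs reported 62.8 → residual 0.0 km
  B: calculated 118.1 vs reported 118.1 → residual 0.0 km
  C: calculated 116.2 vs reported 116.2 → residual 0.0 km
  D: calculated 116.4 vs reported 135.7 → residual 19.3 km
A, B, C are mutually consistent (residuals ≈ 0); D is off by 19.3 km.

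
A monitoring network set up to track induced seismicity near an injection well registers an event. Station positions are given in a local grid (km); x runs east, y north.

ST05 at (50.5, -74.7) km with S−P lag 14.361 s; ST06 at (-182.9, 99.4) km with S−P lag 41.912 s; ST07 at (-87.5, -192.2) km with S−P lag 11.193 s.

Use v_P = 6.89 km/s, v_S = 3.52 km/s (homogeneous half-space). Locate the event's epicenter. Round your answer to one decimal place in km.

x ≈ -17.3 km, y ≈ -152.7 km

Distance from S−P lag: d = Δt · v_P v_S / (v_P − v_S) = Δt · (6.89·3.52)/(6.89−3.52) ≈ 7.1967·Δt.
So d_ST05 = 103.35, d_ST06 = 301.63, d_ST07 = 80.55 km.
Circle about each station: (x − 50.5)² + (y + 74.7)² = 103.35²; (x + 182.9)² + (y − 99.4)² = 301.63²; (x + 87.5)² + (y + 192.2)² = 80.55².
Subtracting the ST05 equation from the ST06 and ST07 equations removes the quadratic terms:
-466.8 x + 348.2 y = -45097.00
-276.0 x − 235.0 y = 40659.67
Solving the 2×2 system: x ≈ -17.3, y ≈ -152.7 km.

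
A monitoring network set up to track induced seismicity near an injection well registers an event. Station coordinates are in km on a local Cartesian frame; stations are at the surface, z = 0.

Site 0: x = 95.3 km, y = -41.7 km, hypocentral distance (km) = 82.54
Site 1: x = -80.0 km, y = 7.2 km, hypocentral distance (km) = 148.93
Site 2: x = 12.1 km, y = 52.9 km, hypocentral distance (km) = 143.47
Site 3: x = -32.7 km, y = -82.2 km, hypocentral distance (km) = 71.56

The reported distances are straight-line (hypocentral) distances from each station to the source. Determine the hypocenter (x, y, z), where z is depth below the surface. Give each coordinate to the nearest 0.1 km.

(32.3, -86.0, 29.7)

Each station gives a sphere (x−x_i)² + (y−y_i)² + z² = d_i² (stations at z=0).
Subtracting the Site 0 sphere from Site 1 and Site 2: z² cancels, leaving linear equations in x and y:
-350.6 x + 97.8 y = -19736.43
-166.4 x + 189.2 y = -21646.95
Solving: x ≈ 32.303, y ≈ -86.003 km (keep extra digits for the depth step; rounded: 32.3, -86.0).
Then from the Site 0 sphere: z² = 82.54² − (x − 95.3)² − (y + 41.7)² with x = 32.303, y = -86.003, so z ≈ 29.690 ≈ 29.7 km.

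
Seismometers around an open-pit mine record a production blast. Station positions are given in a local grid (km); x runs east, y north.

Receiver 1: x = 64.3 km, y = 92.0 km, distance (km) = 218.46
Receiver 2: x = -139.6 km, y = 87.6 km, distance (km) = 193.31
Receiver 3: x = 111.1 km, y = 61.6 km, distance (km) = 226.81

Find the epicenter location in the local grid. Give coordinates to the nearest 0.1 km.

x ≈ -59.2 km, y ≈ -88.2 km

Circle about each station: (x − 64.3)² + (y − 92.0)² = 218.46²; (x + 139.6)² + (y − 87.6)² = 193.31²; (x − 111.1)² + (y − 61.6)² = 226.81².
Subtracting pairs of circle equations eliminates x²+y² and gives linear equations (the radical axes):
-407.8 x − 8.8 y = 24919.45
93.6 x − 60.8 y = -178.72
Solving the 2×2 system: x ≈ -59.2, y ≈ -88.2 km.
Check against Receiver 1 (with the unrounded x, y): √((x − 64.3)²+(y − 92.0)²) = 218.46 ≈ 218.46 km. ✓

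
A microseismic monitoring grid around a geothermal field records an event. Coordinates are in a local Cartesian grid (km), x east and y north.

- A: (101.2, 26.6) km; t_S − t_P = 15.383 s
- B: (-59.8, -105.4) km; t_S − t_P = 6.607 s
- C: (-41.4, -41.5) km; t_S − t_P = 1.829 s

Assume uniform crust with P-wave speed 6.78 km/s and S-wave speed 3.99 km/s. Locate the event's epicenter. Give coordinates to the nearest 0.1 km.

(-26.3, -50.8)

Distance from S−P lag: d = Δt · v_P v_S / (v_P − v_S) = Δt · (6.78·3.99)/(6.78−3.99) ≈ 9.6961·Δt.
So d_A = 149.16, d_B = 64.06, d_C = 17.73 km.
Circle about each station: (x − 101.2)² + (y − 26.6)² = 149.16²; (x + 59.8)² + (y + 105.4)² = 64.06²; (x + 41.4)² + (y + 41.5)² = 17.73².
Subtracting the A equation from the B and C equations removes the quadratic terms:
-322.0 x − 264.0 y = 21881.22
-285.2 x − 136.2 y = 14421.56
Solving the 2×2 system: x ≈ -26.3, y ≈ -50.8 km.
Check against A (with the unrounded x, y): √((x − 101.2)²+(y − 26.6)²) = 149.16 ≈ 149.16 km. ✓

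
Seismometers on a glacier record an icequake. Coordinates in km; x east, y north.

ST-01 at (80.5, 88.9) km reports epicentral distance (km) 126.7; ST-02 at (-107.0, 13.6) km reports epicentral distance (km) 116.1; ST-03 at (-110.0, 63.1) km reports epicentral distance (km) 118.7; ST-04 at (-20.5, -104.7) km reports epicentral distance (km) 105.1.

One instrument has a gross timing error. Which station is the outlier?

Solve using three stations at a time. Using ST-01, ST-03, ST-04 (subtract circle equations pairwise → linear system) gives (x, y) ≈ (-9.6, -0.2).
Distances from that point to each station vs reported:
  ST-01: calculated 126.7 vs reported 126.7 → residual 0.0 km
  ST-02: calculated 98.4 vs reported 116.1 → residual 17.7 km
  ST-03: calculated 118.7 vs reported 118.7 → residual 0.0 km
  ST-04: calculated 105.1 vs reported 105.1 → residual 0.0 km
ST-01, ST-03, ST-04 are mutually consistent (residuals ≈ 0); ST-02 is off by 17.7 km.

ST-02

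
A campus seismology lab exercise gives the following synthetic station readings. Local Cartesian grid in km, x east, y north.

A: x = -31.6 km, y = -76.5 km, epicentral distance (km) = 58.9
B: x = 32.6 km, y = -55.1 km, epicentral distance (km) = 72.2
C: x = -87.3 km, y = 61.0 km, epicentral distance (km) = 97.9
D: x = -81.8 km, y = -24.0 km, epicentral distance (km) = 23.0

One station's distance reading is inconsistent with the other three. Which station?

D

Solve using three stations at a time. Using A, B, C (subtract circle equations pairwise → linear system) gives (x, y) ≈ (-29.1, -17.7).
Distances from that point to each station vs reported:
  A: calculated 58.9 vs reported 58.9 → residual 0.0 km
  B: calculated 72.2 vs reported 72.2 → residual 0.0 km
  C: calculated 97.9 vs reported 97.9 → residual 0.0 km
  D: calculated 53.1 vs reported 23.0 → residual 30.1 km
A, B, C are mutually consistent (residuals ≈ 0); D is off by 30.1 km.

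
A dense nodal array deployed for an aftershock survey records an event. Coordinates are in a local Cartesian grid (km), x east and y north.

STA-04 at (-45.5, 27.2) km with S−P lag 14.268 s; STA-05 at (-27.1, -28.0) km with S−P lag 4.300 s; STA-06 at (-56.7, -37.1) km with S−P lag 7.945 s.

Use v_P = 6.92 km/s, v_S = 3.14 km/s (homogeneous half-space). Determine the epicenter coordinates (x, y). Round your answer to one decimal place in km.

Distance from S−P lag: d = Δt · v_P v_S / (v_P − v_S) = Δt · (6.92·3.14)/(6.92−3.14) ≈ 5.7484·Δt.
So d_STA-04 = 82.02, d_STA-05 = 24.72, d_STA-06 = 45.67 km.
Circle about each station: (x + 45.5)² + (y − 27.2)² = 82.02²; (x + 27.1)² + (y + 28.0)² = 24.72²; (x + 56.7)² + (y + 37.1)² = 45.67².
Subtracting the STA-04 equation from the STA-05 and STA-06 equations removes the quadratic terms:
36.8 x − 110.4 y = 4824.52
-22.4 x − 128.6 y = 6422.74
Solving the 2×2 system: x ≈ -12.3, y ≈ -47.8 km.
Check against STA-04 (with the unrounded x, y): √((x + 45.5)²+(y − 27.2)²) = 82.02 ≈ 82.02 km. ✓

x ≈ -12.3 km, y ≈ -47.8 km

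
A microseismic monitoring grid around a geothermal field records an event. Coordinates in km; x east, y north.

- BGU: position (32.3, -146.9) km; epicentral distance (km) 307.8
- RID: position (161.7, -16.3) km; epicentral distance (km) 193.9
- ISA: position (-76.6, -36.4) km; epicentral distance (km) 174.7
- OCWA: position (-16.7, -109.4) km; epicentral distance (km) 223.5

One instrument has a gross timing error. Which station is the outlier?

BGU

Solve using three stations at a time. Using RID, ISA, OCWA (subtract circle equations pairwise → linear system) gives (x, y) ≈ (16.1, 111.7).
Distances from that point to each station vs reported:
  BGU: calculated 259.1 vs reported 307.8 → residual 48.7 km
  RID: calculated 193.9 vs reported 193.9 → residual 0.0 km
  ISA: calculated 174.7 vs reported 174.7 → residual 0.0 km
  OCWA: calculated 223.5 vs reported 223.5 → residual 0.0 km
RID, ISA, OCWA are mutually consistent (residuals ≈ 0); BGU is off by 48.7 km.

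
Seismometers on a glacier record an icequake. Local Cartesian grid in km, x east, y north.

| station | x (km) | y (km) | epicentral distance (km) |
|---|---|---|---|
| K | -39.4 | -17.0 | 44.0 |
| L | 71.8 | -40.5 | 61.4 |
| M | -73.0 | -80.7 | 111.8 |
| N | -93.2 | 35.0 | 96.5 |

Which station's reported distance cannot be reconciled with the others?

Solve using three stations at a time. Using K, M, N (subtract circle equations pairwise → linear system) gives (x, y) ≈ (-1.4, 5.2).
Distances from that point to each station vs reported:
  K: calculated 44.0 vs reported 44.0 → residual 0.0 km
  L: calculated 86.3 vs reported 61.4 → residual 24.9 km
  M: calculated 111.8 vs reported 111.8 → residual 0.0 km
  N: calculated 96.5 vs reported 96.5 → residual 0.0 km
K, M, N are mutually consistent (residuals ≈ 0); L is off by 24.9 km.

L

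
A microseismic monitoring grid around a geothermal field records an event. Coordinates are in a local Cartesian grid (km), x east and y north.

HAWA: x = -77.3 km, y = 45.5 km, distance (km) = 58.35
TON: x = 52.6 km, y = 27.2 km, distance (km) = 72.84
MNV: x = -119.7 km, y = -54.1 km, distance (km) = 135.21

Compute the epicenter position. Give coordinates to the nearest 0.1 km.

-19.6 km east, 36.8 km north

Circle about each station: (x + 77.3)² + (y − 45.5)² = 58.35²; (x − 52.6)² + (y − 27.2)² = 72.84²; (x + 119.7)² + (y + 54.1)² = 135.21².
Subtracting the HAWA equation from the TON and MNV equations removes the quadratic terms:
259.8 x − 36.6 y = -6439.88
-84.8 x − 199.2 y = -5667.66
Solving the 2×2 system: x ≈ -19.6, y ≈ 36.8 km.
Check against HAWA (with the unrounded x, y): √((x + 77.3)²+(y − 45.5)²) = 58.35 ≈ 58.35 km. ✓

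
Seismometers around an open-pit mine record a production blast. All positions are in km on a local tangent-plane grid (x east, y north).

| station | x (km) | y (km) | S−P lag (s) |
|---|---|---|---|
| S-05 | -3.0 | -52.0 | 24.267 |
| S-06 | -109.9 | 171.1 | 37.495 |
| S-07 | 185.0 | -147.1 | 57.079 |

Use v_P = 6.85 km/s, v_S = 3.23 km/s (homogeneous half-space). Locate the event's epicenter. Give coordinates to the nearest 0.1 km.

Distance from S−P lag: d = Δt · v_P v_S / (v_P − v_S) = Δt · (6.85·3.23)/(6.85−3.23) ≈ 6.1120·Δt.
So d_S-05 = 148.32, d_S-06 = 229.17, d_S-07 = 348.87 km.
Circle about each station: (x + 3.0)² + (y + 52.0)² = 148.32²; (x + 109.9)² + (y − 171.1)² = 229.17²; (x − 185.0)² + (y + 147.1)² = 348.87².
Subtracting the S-05 equation from the S-06 and S-07 equations removes the quadratic terms:
-213.8 x + 446.2 y = 8120.15
376.0 x − 190.2 y = -46561.04
Solving the 2×2 system: x ≈ -151.3, y ≈ -54.3 km.
Check against S-05 (with the unrounded x, y): √((x + 3.0)²+(y + 52.0)²) = 148.32 ≈ 148.32 km. ✓

x ≈ -151.3 km, y ≈ -54.3 km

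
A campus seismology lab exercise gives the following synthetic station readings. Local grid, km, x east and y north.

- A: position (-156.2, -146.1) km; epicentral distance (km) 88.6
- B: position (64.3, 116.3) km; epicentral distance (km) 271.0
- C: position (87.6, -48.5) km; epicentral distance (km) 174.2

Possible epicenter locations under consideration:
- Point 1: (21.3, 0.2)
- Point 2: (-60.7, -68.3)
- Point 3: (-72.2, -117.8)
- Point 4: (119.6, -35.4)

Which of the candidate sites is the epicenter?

Point 3

For each candidate, compare |candidate − station| to the reported distance:
Point 1: residuals A 141.4, B 147.2, C 91.9 → max 147.2 km
Point 2: residuals A 34.6, B 48.1, C 24.6 → max 48.1 km
Point 3: residuals A 0.0, B 0.0, C 0.0 → max 0.0 km
Point 4: residuals A 208.6, B 109.5, C 139.6 → max 208.6 km
Only Point 3 has all residuals ≈ 0.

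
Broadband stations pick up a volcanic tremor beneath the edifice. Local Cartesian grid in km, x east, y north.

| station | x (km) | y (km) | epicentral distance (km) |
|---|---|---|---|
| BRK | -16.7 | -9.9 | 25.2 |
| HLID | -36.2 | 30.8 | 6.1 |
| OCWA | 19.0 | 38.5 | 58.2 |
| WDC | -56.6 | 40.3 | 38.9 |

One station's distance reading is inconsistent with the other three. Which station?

HLID

Solve using three stations at a time. Using BRK, OCWA, WDC (subtract circle equations pairwise → linear system) gives (x, y) ≈ (-31.9, 10.2).
Distances from that point to each station vs reported:
  BRK: calculated 25.2 vs reported 25.2 → residual 0.0 km
  HLID: calculated 21.0 vs reported 6.1 → residual 14.9 km
  OCWA: calculated 58.2 vs reported 58.2 → residual 0.0 km
  WDC: calculated 38.9 vs reported 38.9 → residual 0.0 km
BRK, OCWA, WDC are mutually consistent (residuals ≈ 0); HLID is off by 14.9 km.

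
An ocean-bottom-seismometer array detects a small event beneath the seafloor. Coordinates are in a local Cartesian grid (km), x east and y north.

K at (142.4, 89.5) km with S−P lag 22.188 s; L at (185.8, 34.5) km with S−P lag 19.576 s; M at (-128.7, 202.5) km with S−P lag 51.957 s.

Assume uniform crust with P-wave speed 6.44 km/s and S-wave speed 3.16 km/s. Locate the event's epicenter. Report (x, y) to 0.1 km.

Distance from S−P lag: d = Δt · v_P v_S / (v_P − v_S) = Δt · (6.44·3.16)/(6.44−3.16) ≈ 6.2044·Δt.
So d_K = 137.66, d_L = 121.46, d_M = 322.36 km.
Circle about each station: (x − 142.4)² + (y − 89.5)² = 137.66²; (x − 185.8)² + (y − 34.5)² = 121.46²; (x + 128.7)² + (y − 202.5)² = 322.36².
Subtracting pairs of circle equations eliminates x²+y² and gives linear equations (the radical axes):
86.8 x − 110.0 y = 11621.62
-542.2 x + 226.0 y = -55683.76
Solving the 2×2 system: x ≈ 87.4, y ≈ -36.7 km.

(87.4, -36.7)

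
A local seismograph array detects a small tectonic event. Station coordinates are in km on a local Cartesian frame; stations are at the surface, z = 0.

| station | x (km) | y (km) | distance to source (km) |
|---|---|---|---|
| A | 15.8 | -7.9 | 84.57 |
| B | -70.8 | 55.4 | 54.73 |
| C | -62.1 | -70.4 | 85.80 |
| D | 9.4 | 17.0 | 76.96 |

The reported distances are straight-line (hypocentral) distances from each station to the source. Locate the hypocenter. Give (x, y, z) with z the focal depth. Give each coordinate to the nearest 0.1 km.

Each station gives a sphere (x−x_i)² + (y−y_i)² + z² = d_i² (stations at z=0).
Subtracting the A sphere from B and C: z² cancels, leaving linear equations in x and y:
-173.2 x + 126.6 y = 11926.46
-155.8 x − 125.0 y = 8290.96
Solving: x ≈ -61.402, y ≈ 10.203 km (keep extra digits for the depth step; rounded: -61.4, 10.2).
Then from the A sphere: z² = 84.57² − (x − 15.8)² − (y + 7.9)² with x = -61.402, y = 10.203, so z ≈ 29.398 ≈ 29.4 km.
Check against D (with the unrounded solution): distance 76.96 ≈ 76.96 km. ✓

x ≈ -61.4 km, y ≈ 10.2 km, depth ≈ 29.4 km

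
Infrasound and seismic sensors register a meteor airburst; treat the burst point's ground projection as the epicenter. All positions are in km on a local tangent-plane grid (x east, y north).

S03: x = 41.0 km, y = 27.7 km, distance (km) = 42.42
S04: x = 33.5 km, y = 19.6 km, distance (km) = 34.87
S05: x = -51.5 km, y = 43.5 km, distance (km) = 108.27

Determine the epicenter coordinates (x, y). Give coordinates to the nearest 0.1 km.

x ≈ 39.8 km, y ≈ -14.7 km

Circle about each station: (x − 41.0)² + (y − 27.7)² = 42.42²; (x − 33.5)² + (y − 19.6)² = 34.87²; (x + 51.5)² + (y − 43.5)² = 108.27².
Subtracting the S03 equation from the S04 and S05 equations removes the quadratic terms:
-15.0 x − 16.2 y = -358.34
-185.0 x + 31.6 y = -7826.73
Solving the 2×2 system: x ≈ 39.8, y ≈ -14.7 km.
Check against S03 (with the unrounded x, y): √((x − 41.0)²+(y − 27.7)²) = 42.44 ≈ 42.42 km. ✓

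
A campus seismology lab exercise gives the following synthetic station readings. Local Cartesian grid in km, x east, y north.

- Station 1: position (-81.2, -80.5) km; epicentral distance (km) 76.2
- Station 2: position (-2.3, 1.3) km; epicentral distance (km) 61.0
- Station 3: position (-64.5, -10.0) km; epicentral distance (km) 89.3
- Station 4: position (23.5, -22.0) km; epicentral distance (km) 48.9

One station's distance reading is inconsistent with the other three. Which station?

Solve using three stations at a time. Using Station 1, Station 2, Station 4 (subtract circle equations pairwise → linear system) gives (x, y) ≈ (-8.0, -59.4).
Distances from that point to each station vs reported:
  Station 1: calculated 76.2 vs reported 76.2 → residual 0.0 km
  Station 2: calculated 61.0 vs reported 61.0 → residual 0.0 km
  Station 3: calculated 75.1 vs reported 89.3 → residual 14.2 km
  Station 4: calculated 48.9 vs reported 48.9 → residual 0.0 km
Station 1, Station 2, Station 4 are mutually consistent (residuals ≈ 0); Station 3 is off by 14.2 km.

Station 3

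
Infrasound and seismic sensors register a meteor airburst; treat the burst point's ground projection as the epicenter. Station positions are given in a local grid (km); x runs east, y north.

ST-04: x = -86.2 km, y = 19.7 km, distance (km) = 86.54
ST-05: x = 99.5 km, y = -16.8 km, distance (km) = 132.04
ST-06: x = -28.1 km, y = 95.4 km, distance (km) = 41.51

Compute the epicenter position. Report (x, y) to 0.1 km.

Circle about each station: (x + 86.2)² + (y − 19.7)² = 86.54²; (x − 99.5)² + (y + 16.8)² = 132.04²; (x + 28.1)² + (y − 95.4)² = 41.51².
Subtracting pairs of circle equations eliminates x²+y² and gives linear equations (the radical axes):
371.4 x − 73.0 y = -7581.43
116.2 x + 151.4 y = 7838.33
Solving the 2×2 system: x ≈ -8.9, y ≈ 58.6 km.
Check against ST-04 (with the unrounded x, y): √((x + 86.2)²+(y − 19.7)²) = 86.54 ≈ 86.54 km. ✓

(-8.9, 58.6)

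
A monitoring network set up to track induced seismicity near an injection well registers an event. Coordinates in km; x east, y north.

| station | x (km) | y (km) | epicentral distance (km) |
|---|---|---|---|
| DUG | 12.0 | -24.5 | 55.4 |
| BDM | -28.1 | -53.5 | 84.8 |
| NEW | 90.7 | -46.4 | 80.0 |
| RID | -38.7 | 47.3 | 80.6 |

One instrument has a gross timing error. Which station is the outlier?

Solve using three stations at a time. Using BDM, NEW, RID (subtract circle equations pairwise → linear system) gives (x, y) ≈ (31.2, 7.1).
Distances from that point to each station vs reported:
  DUG: calculated 37.0 vs reported 55.4 → residual 18.4 km
  BDM: calculated 84.8 vs reported 84.8 → residual 0.0 km
  NEW: calculated 80.0 vs reported 80.0 → residual 0.0 km
  RID: calculated 80.6 vs reported 80.6 → residual 0.0 km
BDM, NEW, RID are mutually consistent (residuals ≈ 0); DUG is off by 18.4 km.

DUG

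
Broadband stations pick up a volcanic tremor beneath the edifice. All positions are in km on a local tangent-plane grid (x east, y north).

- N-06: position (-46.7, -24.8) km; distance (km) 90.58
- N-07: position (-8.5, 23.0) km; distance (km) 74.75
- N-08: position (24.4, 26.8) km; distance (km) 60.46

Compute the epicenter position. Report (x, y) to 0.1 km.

Circle about each station: (x + 46.7)² + (y + 24.8)² = 90.58²; (x + 8.5)² + (y − 23.0)² = 74.75²; (x − 24.4)² + (y − 26.8)² = 60.46².
Subtracting pairs of circle equations eliminates x²+y² and gives linear equations (the radical axes):
76.4 x + 95.6 y = 422.49
142.2 x + 103.2 y = 3066.99
Solving the 2×2 system: x ≈ 43.7, y ≈ -30.5 km.
Check against N-06 (with the unrounded x, y): √((x + 46.7)²+(y + 24.8)²) = 90.60 ≈ 90.58 km. ✓

(43.7, -30.5)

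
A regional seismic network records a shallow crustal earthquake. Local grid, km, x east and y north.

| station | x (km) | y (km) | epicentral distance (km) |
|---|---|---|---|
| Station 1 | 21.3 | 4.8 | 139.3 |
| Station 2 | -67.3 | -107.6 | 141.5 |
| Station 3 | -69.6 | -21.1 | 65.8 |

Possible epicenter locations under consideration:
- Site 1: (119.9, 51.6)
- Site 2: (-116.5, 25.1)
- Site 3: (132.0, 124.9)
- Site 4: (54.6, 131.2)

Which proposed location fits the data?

For each candidate, compare |candidate − station| to the reported distance:
Site 1: residuals Station 1 30.2, Station 2 104.2, Station 3 137.2 → max 137.2 km
Site 2: residuals Station 1 0.0, Station 2 0.0, Station 3 0.0 → max 0.0 km
Site 3: residuals Station 1 24.0, Station 2 164.7, Station 3 183.1 → max 183.1 km
Site 4: residuals Station 1 8.6, Station 2 126.6, Station 3 130.7 → max 130.7 km
Only Site 2 has all residuals ≈ 0.

Site 2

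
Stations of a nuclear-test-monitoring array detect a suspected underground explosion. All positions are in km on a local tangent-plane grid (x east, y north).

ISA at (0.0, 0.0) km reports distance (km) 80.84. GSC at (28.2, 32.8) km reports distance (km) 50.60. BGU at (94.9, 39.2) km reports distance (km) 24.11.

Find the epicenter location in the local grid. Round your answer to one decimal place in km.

77.7 km east, 22.3 km north

Circle about each station: x² + y² = 80.84²; (x − 28.2)² + (y − 32.8)² = 50.60²; (x − 94.9)² + (y − 39.2)² = 24.11².
Subtracting the ISA equation from the GSC and BGU equations removes the quadratic terms:
56.4 x + 65.6 y = 5845.83
189.8 x + 78.4 y = 16496.46
Solving the 2×2 system: x ≈ 77.7, y ≈ 22.3 km.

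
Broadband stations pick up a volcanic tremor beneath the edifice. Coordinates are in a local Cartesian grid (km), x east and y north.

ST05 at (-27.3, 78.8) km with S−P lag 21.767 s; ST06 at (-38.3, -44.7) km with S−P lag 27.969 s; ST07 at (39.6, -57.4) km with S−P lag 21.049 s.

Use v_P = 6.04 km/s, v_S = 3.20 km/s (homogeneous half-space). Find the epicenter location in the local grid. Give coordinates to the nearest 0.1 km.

(119.8, 61.3)

Distance from S−P lag: d = Δt · v_P v_S / (v_P − v_S) = Δt · (6.04·3.20)/(6.04−3.20) ≈ 6.8056·Δt.
So d_ST05 = 148.14, d_ST06 = 190.35, d_ST07 = 143.25 km.
Circle about each station: (x + 27.3)² + (y − 78.8)² = 148.14²; (x + 38.3)² + (y + 44.7)² = 190.35²; (x − 39.6)² + (y + 57.4)² = 143.25².
Subtracting pairs of circle equations eliminates x²+y² and gives linear equations (the radical axes):
-22.0 x − 247.0 y = -17777.41
133.8 x − 272.4 y = -666.91
Solving the 2×2 system: x ≈ 119.8, y ≈ 61.3 km.
Check against ST05 (with the unrounded x, y): √((x + 27.3)²+(y − 78.8)²) = 148.15 ≈ 148.14 km. ✓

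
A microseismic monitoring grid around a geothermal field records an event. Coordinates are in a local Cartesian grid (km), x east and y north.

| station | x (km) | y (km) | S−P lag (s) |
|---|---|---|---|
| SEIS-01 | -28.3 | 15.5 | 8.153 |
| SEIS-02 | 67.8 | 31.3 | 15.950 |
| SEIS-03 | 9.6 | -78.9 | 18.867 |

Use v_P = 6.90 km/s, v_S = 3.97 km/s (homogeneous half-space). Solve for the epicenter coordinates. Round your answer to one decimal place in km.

x ≈ -74.4 km, y ≈ 76.2 km

Distance from S−P lag: d = Δt · v_P v_S / (v_P − v_S) = Δt · (6.90·3.97)/(6.90−3.97) ≈ 9.3491·Δt.
So d_SEIS-01 = 76.22, d_SEIS-02 = 149.12, d_SEIS-03 = 176.39 km.
Circle about each station: (x + 28.3)² + (y − 15.5)² = 76.22²; (x − 67.8)² + (y − 31.3)² = 149.12²; (x − 9.6)² + (y + 78.9)² = 176.39².
Subtracting the SEIS-01 equation from the SEIS-02 and SEIS-03 equations removes the quadratic terms:
192.2 x + 31.6 y = -11891.90
75.8 x − 188.8 y = -20027.71
Solving the 2×2 system: x ≈ -74.4, y ≈ 76.2 km.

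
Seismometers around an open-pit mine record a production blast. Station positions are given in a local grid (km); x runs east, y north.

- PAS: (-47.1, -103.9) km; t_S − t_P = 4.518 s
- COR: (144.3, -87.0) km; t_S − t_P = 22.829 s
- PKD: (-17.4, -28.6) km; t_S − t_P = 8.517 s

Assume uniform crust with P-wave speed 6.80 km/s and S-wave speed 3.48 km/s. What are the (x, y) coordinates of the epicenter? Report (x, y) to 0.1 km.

Distance from S−P lag: d = Δt · v_P v_S / (v_P − v_S) = Δt · (6.80·3.48)/(6.80−3.48) ≈ 7.1277·Δt.
So d_PAS = 32.20, d_COR = 162.72, d_PKD = 60.71 km.
Circle about each station: (x + 47.1)² + (y + 103.9)² = 32.20²; (x − 144.3)² + (y + 87.0)² = 162.72²; (x + 17.4)² + (y + 28.6)² = 60.71².
Subtracting the PAS equation from the COR and PKD equations removes the quadratic terms:
382.8 x + 33.8 y = -10063.09
59.4 x + 150.6 y = -14541.76
Solving the 2×2 system: x ≈ -18.4, y ≈ -89.3 km.
Check against PAS (with the unrounded x, y): √((x + 47.1)²+(y + 103.9)²) = 32.20 ≈ 32.20 km. ✓

-18.4 km east, -89.3 km north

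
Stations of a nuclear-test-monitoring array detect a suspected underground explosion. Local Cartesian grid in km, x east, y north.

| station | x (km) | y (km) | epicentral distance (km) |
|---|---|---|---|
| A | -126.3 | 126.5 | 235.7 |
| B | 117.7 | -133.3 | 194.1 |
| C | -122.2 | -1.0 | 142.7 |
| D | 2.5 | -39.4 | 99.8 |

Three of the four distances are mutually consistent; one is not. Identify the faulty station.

C

Solve using three stations at a time. Using A, B, D (subtract circle equations pairwise → linear system) gives (x, y) ≈ (-73.9, -103.2).
Distances from that point to each station vs reported:
  A: calculated 235.6 vs reported 235.7 → residual 0.1 km
  B: calculated 194.0 vs reported 194.1 → residual 0.1 km
  C: calculated 113.0 vs reported 142.7 → residual 29.7 km
  D: calculated 99.6 vs reported 99.8 → residual 0.2 km
A, B, D are mutually consistent (residuals ≈ 0); C is off by 29.7 km.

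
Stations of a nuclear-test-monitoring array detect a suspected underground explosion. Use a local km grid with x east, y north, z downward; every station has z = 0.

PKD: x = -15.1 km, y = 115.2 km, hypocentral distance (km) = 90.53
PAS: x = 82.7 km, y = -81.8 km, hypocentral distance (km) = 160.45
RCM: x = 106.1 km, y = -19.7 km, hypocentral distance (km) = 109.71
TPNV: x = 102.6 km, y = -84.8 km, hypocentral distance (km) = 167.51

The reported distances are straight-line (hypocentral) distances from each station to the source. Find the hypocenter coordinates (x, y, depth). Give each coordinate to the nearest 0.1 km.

Each station gives a sphere (x−x_i)² + (y−y_i)² + z² = d_i² (stations at z=0).
Subtracting the PKD sphere from PAS and RCM: z² cancels, leaving linear equations in x and y:
195.6 x − 394.0 y = -17517.04
242.4 x − 269.8 y = -5694.35
Solving: x ≈ 58.094, y ≈ 73.300 km (keep extra digits for the depth step; rounded: 58.1, 73.3).
Then from the PKD sphere: z² = 90.53² − (x + 15.1)² − (y − 115.2)² with x = 58.094, y = 73.300, so z ≈ 32.905 ≈ 32.9 km.

(58.1, 73.3, 32.9)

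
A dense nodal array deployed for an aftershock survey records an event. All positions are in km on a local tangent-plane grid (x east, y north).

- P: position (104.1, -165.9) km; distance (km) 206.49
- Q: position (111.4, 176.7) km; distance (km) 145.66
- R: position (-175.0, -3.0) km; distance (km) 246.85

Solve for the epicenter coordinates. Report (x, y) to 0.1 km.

Circle about each station: (x − 104.1)² + (y + 165.9)² = 206.49²; (x − 111.4)² + (y − 176.7)² = 145.66²; (x + 175.0)² + (y + 3.0)² = 246.85².
Subtracting the P equation from the Q and R equations removes the quadratic terms:
14.6 x + 685.2 y = 26694.51
-558.2 x + 325.8 y = -26022.42
Solving the 2×2 system: x ≈ 68.5, y ≈ 37.5 km.

68.5 km east, 37.5 km north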